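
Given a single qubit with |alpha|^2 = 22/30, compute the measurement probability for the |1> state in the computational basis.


|alpha|^2 = 22/30 = 0.7333
|beta|^2 = 1 - 22/30 = 8/30 = 0.2667
P(|1>) = |beta|^2 = 0.2667

0.2667


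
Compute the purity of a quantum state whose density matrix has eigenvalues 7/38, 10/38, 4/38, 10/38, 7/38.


tr(rho^2) = sum of eigenvalues squared
= (7/38)^2 + (10/38)^2 + (4/38)^2 + (10/38)^2 + (7/38)^2
= (49 + 100 + 16 + 100 + 49) / 1444
= 314/1444
= 0.2175

0.2175


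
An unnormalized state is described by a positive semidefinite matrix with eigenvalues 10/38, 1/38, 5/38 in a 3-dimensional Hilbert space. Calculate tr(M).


tr(M) = sum of eigenvalues
= 10/38 + 1/38 + 5/38
= 16/38
= 0.4211

0.4211


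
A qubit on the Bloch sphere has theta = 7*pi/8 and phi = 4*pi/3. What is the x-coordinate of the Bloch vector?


theta = 2.7489, phi = 4.1888
r_x = sin(theta)*cos(phi) = 0.3827 * -0.5000
r_x = -0.1913

-0.1913


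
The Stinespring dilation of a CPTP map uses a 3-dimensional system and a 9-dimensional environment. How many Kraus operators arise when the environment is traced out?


Tracing out the environment in an orthonormal basis {|i>_E} gives Kraus operators K_i = <i|_E U |0>_E.
Number of Kraus operators = dim(H_env) = d_env
= 9

9


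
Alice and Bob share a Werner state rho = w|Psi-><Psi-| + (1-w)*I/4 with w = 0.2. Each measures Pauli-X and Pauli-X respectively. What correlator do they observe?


|Psi-> = (|01> - |10>)/sqrt(2)
For the pure Bell state, <X_A X_B> = -1 (Bell-state Pauli correlator).
The maximally-mixed part I/4 has tr(I/4 * P tensor P) = 0 for any traceless Pauli P.
So <X_A X_B>_rho = w * (-1) + (1 - w) * 0
= 0.2 * (-1)
= -0.2000

-0.2000


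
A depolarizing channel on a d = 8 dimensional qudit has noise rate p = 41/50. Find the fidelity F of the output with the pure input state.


F = (1-p) + p/d
= (1 - 0.8200) + 0.8200/8
= 0.1800 + 0.1025
= 0.2825

0.2825


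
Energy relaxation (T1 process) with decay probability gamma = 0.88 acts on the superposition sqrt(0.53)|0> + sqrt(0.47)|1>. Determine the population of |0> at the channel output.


For amplitude damping with parameter gamma on state sqrt(a)|0> + sqrt(b)|1>:
alpha^2 = 0.53, beta^2 = 0.47
P(|0>) = alpha^2 + gamma * beta^2
= 0.53 + 0.88 * 0.47
= 0.53 + 0.4136
= 0.9436

0.9436


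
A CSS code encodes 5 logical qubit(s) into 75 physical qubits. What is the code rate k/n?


Code rate R = k/n
= 5/75
= 0.0667

0.0667


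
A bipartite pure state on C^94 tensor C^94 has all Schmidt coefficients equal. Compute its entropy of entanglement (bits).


For a maximally entangled state in d x d:
S = log2(d) = log2(94)
= 6.5546

6.5546


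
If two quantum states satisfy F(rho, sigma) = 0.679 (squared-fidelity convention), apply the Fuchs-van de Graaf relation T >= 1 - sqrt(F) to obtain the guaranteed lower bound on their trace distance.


Fuchs-van de Graaf (squared-fidelity convention): 1 - sqrt(F) <= T <= sqrt(1 - F).
Lower bound: T >= 1 - sqrt(F)
sqrt(F) = sqrt(0.679) = 0.8240
T >= 1 - 0.8240
T >= 0.1760

0.1760


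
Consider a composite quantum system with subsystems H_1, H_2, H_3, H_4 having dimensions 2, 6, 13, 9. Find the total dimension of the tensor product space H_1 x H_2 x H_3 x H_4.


dim(H_1 x H_2 x H_3 x H_4) = 2 * 6 * 13 * 9
= 12 * 13 * 9
= 156 * 9
= 1404

1404


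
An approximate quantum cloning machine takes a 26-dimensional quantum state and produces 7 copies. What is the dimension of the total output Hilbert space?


Output space = H^(tensor 7) where dim(H) = 26
dim = 26^7
= 676 (after 2 factors)
= 17576 (after 3 factors)
= 456976 (after 4 factors)
= 11881376 (after 5 factors)
= 308915776 (after 6 factors)
= 8031810176 (after 7 factors)
= 8031810176

8031810176


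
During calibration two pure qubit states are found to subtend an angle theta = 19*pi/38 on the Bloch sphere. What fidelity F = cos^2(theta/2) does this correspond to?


For states separated by angle theta on Bloch sphere:
F = cos^2(theta/2)
theta = 19*pi/38 = 1.5708
theta/2 = 0.7854
cos(theta/2) = 0.7071
F = 0.5000

0.5000


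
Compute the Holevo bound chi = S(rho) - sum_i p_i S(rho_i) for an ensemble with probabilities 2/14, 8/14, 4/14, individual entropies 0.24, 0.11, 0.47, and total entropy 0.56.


chi = S(rho) - sum_i p_i * S(rho_i)
Weighted entropy = 2/14 * 0.24 + 8/14 * 0.11 + 4/14 * 0.47
= 0.2314
chi = 0.56 - 0.2314
= 0.3286

0.3286


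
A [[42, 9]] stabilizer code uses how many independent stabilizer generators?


For an [[n,k]] stabilizer code:
Number of stabilizer generators = n - k
= 42 - 9
= 33

33


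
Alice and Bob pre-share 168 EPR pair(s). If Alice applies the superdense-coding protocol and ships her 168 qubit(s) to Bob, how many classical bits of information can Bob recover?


Superdense coding allows 2 classical bits per shared entangled pair.
168 pair(s) -> 2 * 168 = 336 classical bits

336


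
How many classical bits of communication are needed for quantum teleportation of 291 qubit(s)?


Quantum teleportation requires 2 classical bits per qubit teleported.
291 qubit(s) -> 2 * 291 = 582 classical bits

582


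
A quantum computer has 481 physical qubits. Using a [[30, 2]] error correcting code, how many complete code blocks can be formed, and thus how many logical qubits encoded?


Each code block uses 30 physical qubits for 2 logical qubit(s).
Number of complete blocks = floor(481 / 30) = 16
Logical qubits = 16 * 2
= 32

32


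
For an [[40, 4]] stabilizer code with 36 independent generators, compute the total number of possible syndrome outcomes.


Each stabilizer generator gives a binary (+1 or -1) measurement outcome.
With 36 independent generators:
Total syndromes = 2^36
= 68719476736

68719476736


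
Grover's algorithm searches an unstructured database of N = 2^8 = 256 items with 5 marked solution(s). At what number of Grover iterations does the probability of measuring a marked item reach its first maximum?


After j Grover iterations the success probability is P(j) = sin^2((2j+1)*theta), where sin(theta) = sqrt(k/N).
N = 2^8 = 256, k = 5
sin(theta) = sqrt(k/N) = 0.1397542486
theta = arcsin(sqrt(k/N)) = 0.1402132233 rad
P(j) reaches its first maximum when (2j+1)*theta is as close as possible to pi/2, i.e. j = round(pi/(4*theta) - 1/2).
pi/(4*theta) - 1/2 = 5.1015
(For comparison, the common estimate pi/4 * sqrt(N/k) = 5.6199; the exact maximiser is used here.)
Optimal iterations = 5

5


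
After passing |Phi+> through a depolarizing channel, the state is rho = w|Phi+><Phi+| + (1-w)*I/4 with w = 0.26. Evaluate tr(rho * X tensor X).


|Phi+> = (|00> + |11>)/sqrt(2)
For the pure Bell state, <X_A X_B> = +1 (Bell-state Pauli correlator).
The maximally-mixed part I/4 has tr(I/4 * P tensor P) = 0 for any traceless Pauli P.
So <X_A X_B>_rho = w * (+1) + (1 - w) * 0
= 0.26 * (+1)
= 0.2600

0.2600


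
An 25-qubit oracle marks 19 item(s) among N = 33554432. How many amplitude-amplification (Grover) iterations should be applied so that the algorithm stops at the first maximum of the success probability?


After j Grover iterations the success probability is P(j) = sin^2((2j+1)*theta), where sin(theta) = sqrt(k/N).
N = 2^25 = 33554432, k = 19
sin(theta) = sqrt(k/N) = 0.0007524919437
theta = arcsin(sqrt(k/N)) = 0.0007524920147 rad
P(j) reaches its first maximum when (2j+1)*theta is as close as possible to pi/2, i.e. j = round(pi/(4*theta) - 1/2).
pi/(4*theta) - 1/2 = 1043.2296
(For comparison, the common estimate pi/4 * sqrt(N/k) = 1043.7297; the exact maximiser is used here.)
Optimal iterations = 1043

1043


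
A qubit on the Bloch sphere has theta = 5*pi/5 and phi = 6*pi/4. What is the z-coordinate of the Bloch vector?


theta = 3.1416, phi = 4.7124
r_z = cos(theta) = -1.0000

-1.0000


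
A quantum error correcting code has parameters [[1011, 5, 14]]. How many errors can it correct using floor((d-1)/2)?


Code parameters: [[1011, 5, 14]], distance d = 14.
Number of correctable errors = floor((d-1)/2)
= floor((14 - 1)/2)
= floor(13/2)
= 6

6


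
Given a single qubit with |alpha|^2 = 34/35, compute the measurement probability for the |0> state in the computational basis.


|alpha|^2 = 34/35 = 0.9714
|beta|^2 = 1 - 34/35 = 1/35 = 0.0286
P(|0>) = |alpha|^2 = 0.9714

0.9714


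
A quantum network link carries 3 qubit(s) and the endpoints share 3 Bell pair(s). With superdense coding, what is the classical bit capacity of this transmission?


Superdense coding allows 2 classical bits per shared entangled pair.
3 pair(s) -> 2 * 3 = 6 classical bits

6


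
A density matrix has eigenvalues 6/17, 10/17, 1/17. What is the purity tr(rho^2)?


tr(rho^2) = sum of eigenvalues squared
= (6/17)^2 + (10/17)^2 + (1/17)^2
= (36 + 100 + 1) / 289
= 137/289
= 0.4740

0.4740


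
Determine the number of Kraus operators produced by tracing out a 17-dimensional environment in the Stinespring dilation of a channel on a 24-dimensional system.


Tracing out the environment in an orthonormal basis {|i>_E} gives Kraus operators K_i = <i|_E U |0>_E.
Number of Kraus operators = dim(H_env) = d_env
= 17

17


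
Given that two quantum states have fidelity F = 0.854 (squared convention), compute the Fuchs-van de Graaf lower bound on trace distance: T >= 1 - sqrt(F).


Fuchs-van de Graaf (squared-fidelity convention): 1 - sqrt(F) <= T <= sqrt(1 - F).
Lower bound: T >= 1 - sqrt(F)
sqrt(F) = sqrt(0.854) = 0.9241
T >= 1 - 0.9241
T >= 0.0759

0.0759


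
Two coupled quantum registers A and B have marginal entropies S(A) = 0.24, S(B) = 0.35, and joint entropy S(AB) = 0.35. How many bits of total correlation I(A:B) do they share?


I(A:B) = S(A) + S(B) - S(AB)
= 0.24 + 0.35 - 0.35
= 0.2400

0.2400


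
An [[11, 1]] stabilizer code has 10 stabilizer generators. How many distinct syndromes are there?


Each stabilizer generator gives a binary (+1 or -1) measurement outcome.
With 10 independent generators:
Total syndromes = 2^10
= 1024

1024


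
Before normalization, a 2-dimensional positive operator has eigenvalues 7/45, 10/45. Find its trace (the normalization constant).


tr(M) = sum of eigenvalues
= 7/45 + 10/45
= 17/45
= 0.3778

0.3778


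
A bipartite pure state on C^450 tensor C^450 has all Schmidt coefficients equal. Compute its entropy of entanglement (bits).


For a maximally entangled state in d x d:
S = log2(d) = log2(450)
= 8.8138

8.8138


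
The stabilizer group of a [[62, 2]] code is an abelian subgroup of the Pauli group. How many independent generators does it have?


For an [[n,k]] stabilizer code:
Number of stabilizer generators = n - k
= 62 - 2
= 60

60


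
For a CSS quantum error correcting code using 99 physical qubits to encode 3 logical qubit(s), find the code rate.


Code rate R = k/n
= 3/99
= 0.0303

0.0303


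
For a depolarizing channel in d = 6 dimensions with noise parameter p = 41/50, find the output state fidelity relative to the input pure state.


F = (1-p) + p/d
= (1 - 0.8200) + 0.8200/6
= 0.1800 + 0.1367
= 0.3167

0.3167


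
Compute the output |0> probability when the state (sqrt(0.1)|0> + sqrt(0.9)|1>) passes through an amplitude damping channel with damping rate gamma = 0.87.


For amplitude damping with parameter gamma on state sqrt(a)|0> + sqrt(b)|1>:
alpha^2 = 0.1, beta^2 = 0.9
P(|0>) = alpha^2 + gamma * beta^2
= 0.1 + 0.87 * 0.9
= 0.1 + 0.7830
= 0.8830

0.8830


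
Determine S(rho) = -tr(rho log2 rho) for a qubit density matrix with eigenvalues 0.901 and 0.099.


S = -p*log2(p) - (1-p)*log2(1-p)
p = 0.9010, 1-p = 0.0990
= -0.9010 * log2(0.9010) - 0.0990 * log2(0.0990)
= -(-0.1355) - (-0.3303)
= 0.4658

0.4658


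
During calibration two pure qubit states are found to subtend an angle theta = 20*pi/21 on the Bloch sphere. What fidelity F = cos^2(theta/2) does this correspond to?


For states separated by angle theta on Bloch sphere:
F = cos^2(theta/2)
theta = 20*pi/21 = 2.9920
theta/2 = 1.4960
cos(theta/2) = 0.0747
F = 0.0056

0.0056


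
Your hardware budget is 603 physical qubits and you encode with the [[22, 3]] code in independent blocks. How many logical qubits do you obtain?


Each code block uses 22 physical qubits for 3 logical qubit(s).
Number of complete blocks = floor(603 / 22) = 27
Logical qubits = 27 * 3
= 81

81


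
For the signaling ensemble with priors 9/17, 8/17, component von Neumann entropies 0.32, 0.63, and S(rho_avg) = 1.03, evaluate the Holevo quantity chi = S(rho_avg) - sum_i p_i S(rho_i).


chi = S(rho) - sum_i p_i * S(rho_i)
Weighted entropy = 9/17 * 0.32 + 8/17 * 0.63
= 0.4659
chi = 1.03 - 0.4659
= 0.5641

0.5641


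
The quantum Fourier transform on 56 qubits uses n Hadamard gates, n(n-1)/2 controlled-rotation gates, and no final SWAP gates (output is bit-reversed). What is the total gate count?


Hadamard gates: 56
Controlled rotations: n*(n-1)/2 = 56*55/2 = 1540
SWAP gates: 0 (omitted)
Total = 56 + 1540
= 1596

1596


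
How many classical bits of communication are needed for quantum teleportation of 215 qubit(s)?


Quantum teleportation requires 2 classical bits per qubit teleported.
215 qubit(s) -> 2 * 215 = 430 classical bits

430


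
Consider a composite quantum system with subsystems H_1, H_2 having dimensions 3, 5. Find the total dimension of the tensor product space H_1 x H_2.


dim(H_1 x H_2) = 3 * 5
= 15

15


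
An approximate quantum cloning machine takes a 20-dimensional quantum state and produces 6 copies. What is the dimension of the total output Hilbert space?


Output space = H^(tensor 6) where dim(H) = 20
dim = 20^6
= 400 (after 2 factors)
= 8000 (after 3 factors)
= 160000 (after 4 factors)
= 3200000 (after 5 factors)
= 64000000 (after 6 factors)
= 64000000

64000000


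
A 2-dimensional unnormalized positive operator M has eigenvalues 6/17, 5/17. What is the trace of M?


tr(M) = sum of eigenvalues
= 6/17 + 5/17
= 11/17
= 0.6471

0.6471


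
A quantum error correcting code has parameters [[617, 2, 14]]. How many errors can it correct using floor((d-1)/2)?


Code parameters: [[617, 2, 14]], distance d = 14.
Number of correctable errors = floor((d-1)/2)
= floor((14 - 1)/2)
= floor(13/2)
= 6

6


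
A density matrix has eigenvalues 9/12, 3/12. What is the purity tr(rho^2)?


tr(rho^2) = sum of eigenvalues squared
= (9/12)^2 + (3/12)^2
= (81 + 9) / 144
= 90/144
= 0.6250

0.6250


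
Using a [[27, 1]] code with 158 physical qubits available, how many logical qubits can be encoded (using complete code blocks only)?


Each code block uses 27 physical qubits for 1 logical qubit(s).
Number of complete blocks = floor(158 / 27) = 5
Logical qubits = 5 * 1
= 5

5


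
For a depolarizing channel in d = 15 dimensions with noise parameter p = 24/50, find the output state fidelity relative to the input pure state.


F = (1-p) + p/d
= (1 - 0.4800) + 0.4800/15
= 0.5200 + 0.0320
= 0.5520

0.5520


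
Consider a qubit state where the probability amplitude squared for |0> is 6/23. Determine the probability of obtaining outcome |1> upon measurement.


|alpha|^2 = 6/23 = 0.2609
|beta|^2 = 1 - 6/23 = 17/23 = 0.7391
P(|1>) = |beta|^2 = 0.7391

0.7391


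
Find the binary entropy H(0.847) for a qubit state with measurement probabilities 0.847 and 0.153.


S = -p*log2(p) - (1-p)*log2(1-p)
p = 0.8470, 1-p = 0.1530
= -0.8470 * log2(0.8470) - 0.1530 * log2(0.1530)
= -(-0.2029) - (-0.4144)
= 0.6173

0.6173


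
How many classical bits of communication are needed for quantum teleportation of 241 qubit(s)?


Quantum teleportation requires 2 classical bits per qubit teleported.
241 qubit(s) -> 2 * 241 = 482 classical bits

482


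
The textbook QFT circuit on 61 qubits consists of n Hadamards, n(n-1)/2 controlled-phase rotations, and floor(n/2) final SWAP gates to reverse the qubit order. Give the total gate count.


Hadamard gates: 61
Controlled rotations: n*(n-1)/2 = 61*60/2 = 1830
SWAP gates: floor(n/2) = floor(61/2) = 30
Total = 61 + 1830 + 30
= 1921

1921


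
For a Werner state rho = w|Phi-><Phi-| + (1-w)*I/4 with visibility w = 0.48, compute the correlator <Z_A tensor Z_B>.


|Phi-> = (|00> - |11>)/sqrt(2)
For the pure Bell state, <Z_A Z_B> = +1 (Bell-state Pauli correlator).
The maximally-mixed part I/4 has tr(I/4 * P tensor P) = 0 for any traceless Pauli P.
So <Z_A Z_B>_rho = w * (+1) + (1 - w) * 0
= 0.48 * (+1)
= 0.4800

0.4800


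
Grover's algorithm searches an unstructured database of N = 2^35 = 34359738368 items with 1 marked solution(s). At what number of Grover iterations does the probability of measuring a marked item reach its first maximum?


After j Grover iterations the success probability is P(j) = sin^2((2j+1)*theta), where sin(theta) = sqrt(k/N).
N = 2^35 = 34359738368, k = 1
sin(theta) = sqrt(k/N) = 5.394796609e-06
theta = arcsin(sqrt(k/N)) = 5.394796609e-06 rad
P(j) reaches its first maximum when (2j+1)*theta is as close as possible to pi/2, i.e. j = round(pi/(4*theta) - 1/2).
pi/(4*theta) - 1/2 = 145583.8881
(For comparison, the common estimate pi/4 * sqrt(N/k) = 145584.3881; the exact maximiser is used here.)
Optimal iterations = 145584

145584


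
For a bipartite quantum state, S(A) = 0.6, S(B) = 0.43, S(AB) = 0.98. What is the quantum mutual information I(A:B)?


I(A:B) = S(A) + S(B) - S(AB)
= 0.6 + 0.43 - 0.98
= 0.0500

0.0500


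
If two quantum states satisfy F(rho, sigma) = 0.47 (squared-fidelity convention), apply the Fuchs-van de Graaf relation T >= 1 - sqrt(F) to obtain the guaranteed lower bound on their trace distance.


Fuchs-van de Graaf (squared-fidelity convention): 1 - sqrt(F) <= T <= sqrt(1 - F).
Lower bound: T >= 1 - sqrt(F)
sqrt(F) = sqrt(0.47) = 0.6856
T >= 1 - 0.6856
T >= 0.3144

0.3144


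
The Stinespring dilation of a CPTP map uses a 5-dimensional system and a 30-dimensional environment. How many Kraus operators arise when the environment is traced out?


Tracing out the environment in an orthonormal basis {|i>_E} gives Kraus operators K_i = <i|_E U |0>_E.
Number of Kraus operators = dim(H_env) = d_env
= 30

30


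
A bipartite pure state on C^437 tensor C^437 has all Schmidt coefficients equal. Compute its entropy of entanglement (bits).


For a maximally entangled state in d x d:
S = log2(d) = log2(437)
= 8.7715

8.7715


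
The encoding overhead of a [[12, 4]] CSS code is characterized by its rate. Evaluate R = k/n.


Code rate R = k/n
= 4/12
= 0.3333

0.3333


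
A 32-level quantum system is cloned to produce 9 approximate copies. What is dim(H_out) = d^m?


Output space = H^(tensor 9) where dim(H) = 32
dim = 32^9
= 1024 (after 2 factors)
= 32768 (after 3 factors)
= 1048576 (after 4 factors)
= 33554432 (after 5 factors)
= 1073741824 (after 6 factors)
= 34359738368 (after 7 factors)
= 1099511627776 (after 8 factors)
= 35184372088832 (after 9 factors)
= 35184372088832

35184372088832


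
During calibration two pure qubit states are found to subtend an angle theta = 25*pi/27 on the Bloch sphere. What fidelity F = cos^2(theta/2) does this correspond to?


For states separated by angle theta on Bloch sphere:
F = cos^2(theta/2)
theta = 25*pi/27 = 2.9089
theta/2 = 1.4544
cos(theta/2) = 0.1161
F = 0.0135

0.0135


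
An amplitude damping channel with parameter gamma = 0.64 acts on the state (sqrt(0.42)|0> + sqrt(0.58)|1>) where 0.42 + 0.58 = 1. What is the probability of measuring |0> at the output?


For amplitude damping with parameter gamma on state sqrt(a)|0> + sqrt(b)|1>:
alpha^2 = 0.42, beta^2 = 0.58
P(|0>) = alpha^2 + gamma * beta^2
= 0.42 + 0.64 * 0.58
= 0.42 + 0.3712
= 0.7912

0.7912


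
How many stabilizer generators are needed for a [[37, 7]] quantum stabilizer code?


For an [[n,k]] stabilizer code:
Number of stabilizer generators = n - k
= 37 - 7
= 30

30


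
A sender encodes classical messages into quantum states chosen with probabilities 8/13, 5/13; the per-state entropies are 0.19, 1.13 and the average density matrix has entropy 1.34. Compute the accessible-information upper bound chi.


chi = S(rho) - sum_i p_i * S(rho_i)
Weighted entropy = 8/13 * 0.19 + 5/13 * 1.13
= 0.5515
chi = 1.34 - 0.5515
= 0.7885

0.7885


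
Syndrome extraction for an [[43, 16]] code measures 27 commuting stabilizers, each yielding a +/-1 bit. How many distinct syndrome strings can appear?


Each stabilizer generator gives a binary (+1 or -1) measurement outcome.
With 27 independent generators:
Total syndromes = 2^27
= 134217728

134217728


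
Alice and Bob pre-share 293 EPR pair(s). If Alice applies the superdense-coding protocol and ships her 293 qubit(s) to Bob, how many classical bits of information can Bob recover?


Superdense coding allows 2 classical bits per shared entangled pair.
293 pair(s) -> 2 * 293 = 586 classical bits

586


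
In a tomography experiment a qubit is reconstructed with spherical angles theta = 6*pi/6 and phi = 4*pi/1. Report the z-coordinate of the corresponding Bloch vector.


theta = 3.1416, phi = 12.5664
r_z = cos(theta) = -1.0000

-1.0000


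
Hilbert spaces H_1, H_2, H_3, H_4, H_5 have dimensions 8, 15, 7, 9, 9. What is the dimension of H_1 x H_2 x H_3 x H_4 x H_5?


dim(H_1 x H_2 x H_3 x H_4 x H_5) = 8 * 15 * 7 * 9 * 9
= 120 * 7 * 9 * 9
= 840 * 9 * 9
= 7560 * 9
= 68040

68040


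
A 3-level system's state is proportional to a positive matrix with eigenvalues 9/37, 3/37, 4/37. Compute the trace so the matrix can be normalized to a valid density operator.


tr(M) = sum of eigenvalues
= 9/37 + 3/37 + 4/37
= 16/37
= 0.4324

0.4324


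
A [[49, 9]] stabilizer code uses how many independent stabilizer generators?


For an [[n,k]] stabilizer code:
Number of stabilizer generators = n - k
= 49 - 9
= 40

40


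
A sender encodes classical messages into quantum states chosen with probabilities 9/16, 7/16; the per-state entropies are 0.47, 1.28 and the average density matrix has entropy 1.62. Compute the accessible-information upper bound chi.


chi = S(rho) - sum_i p_i * S(rho_i)
Weighted entropy = 9/16 * 0.47 + 7/16 * 1.28
= 0.8244
chi = 1.62 - 0.8244
= 0.7956

0.7956


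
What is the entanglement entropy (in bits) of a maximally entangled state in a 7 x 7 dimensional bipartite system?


For a maximally entangled state in d x d:
S = log2(d) = log2(7)
= 2.8074

2.8074


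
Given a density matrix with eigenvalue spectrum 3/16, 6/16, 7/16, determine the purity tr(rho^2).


tr(rho^2) = sum of eigenvalues squared
= (3/16)^2 + (6/16)^2 + (7/16)^2
= (9 + 36 + 49) / 256
= 94/256
= 0.3672

0.3672


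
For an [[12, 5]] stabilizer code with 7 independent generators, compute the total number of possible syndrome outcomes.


Each stabilizer generator gives a binary (+1 or -1) measurement outcome.
With 7 independent generators:
Total syndromes = 2^7
= 128

128


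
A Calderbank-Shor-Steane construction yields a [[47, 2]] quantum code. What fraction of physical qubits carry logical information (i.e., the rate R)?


Code rate R = k/n
= 2/47
= 0.0426

0.0426


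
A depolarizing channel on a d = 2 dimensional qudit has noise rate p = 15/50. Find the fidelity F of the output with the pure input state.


F = (1-p) + p/d
= (1 - 0.3000) + 0.3000/2
= 0.7000 + 0.1500
= 0.8500

0.8500


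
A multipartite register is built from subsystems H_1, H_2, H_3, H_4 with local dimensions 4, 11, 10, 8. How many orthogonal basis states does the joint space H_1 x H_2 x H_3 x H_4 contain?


dim(H_1 x H_2 x H_3 x H_4) = 4 * 11 * 10 * 8
= 44 * 10 * 8
= 440 * 8
= 3520

3520


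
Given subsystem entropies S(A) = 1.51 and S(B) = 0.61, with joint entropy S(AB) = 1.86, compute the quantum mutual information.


I(A:B) = S(A) + S(B) - S(AB)
= 1.51 + 0.61 - 1.86
= 0.2600

0.2600


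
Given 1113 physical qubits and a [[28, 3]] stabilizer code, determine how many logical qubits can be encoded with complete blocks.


Each code block uses 28 physical qubits for 3 logical qubit(s).
Number of complete blocks = floor(1113 / 28) = 39
Logical qubits = 39 * 3
= 117

117


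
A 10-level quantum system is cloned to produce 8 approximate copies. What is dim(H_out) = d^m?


Output space = H^(tensor 8) where dim(H) = 10
dim = 10^8
= 100 (after 2 factors)
= 1000 (after 3 factors)
= 10000 (after 4 factors)
= 100000 (after 5 factors)
= 1000000 (after 6 factors)
= 10000000 (after 7 factors)
= 100000000 (after 8 factors)
= 100000000

100000000


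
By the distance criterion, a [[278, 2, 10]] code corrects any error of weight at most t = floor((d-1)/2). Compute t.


Code parameters: [[278, 2, 10]], distance d = 10.
Number of correctable errors = floor((d-1)/2)
= floor((10 - 1)/2)
= floor(9/2)
= 4

4


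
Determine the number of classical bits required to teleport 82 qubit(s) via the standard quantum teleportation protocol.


Quantum teleportation requires 2 classical bits per qubit teleported.
82 qubit(s) -> 2 * 82 = 164 classical bits

164


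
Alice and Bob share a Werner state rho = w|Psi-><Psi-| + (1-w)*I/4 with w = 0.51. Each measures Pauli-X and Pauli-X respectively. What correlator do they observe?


|Psi-> = (|01> - |10>)/sqrt(2)
For the pure Bell state, <X_A X_B> = -1 (Bell-state Pauli correlator).
The maximally-mixed part I/4 has tr(I/4 * P tensor P) = 0 for any traceless Pauli P.
So <X_A X_B>_rho = w * (-1) + (1 - w) * 0
= 0.51 * (-1)
= -0.5100

-0.5100


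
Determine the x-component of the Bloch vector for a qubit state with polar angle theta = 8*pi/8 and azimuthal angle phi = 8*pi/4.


theta = 3.1416, phi = 6.2832
r_x = sin(theta)*cos(phi) = 0.0000 * 1.0000
r_x = 0.0000

0.0000


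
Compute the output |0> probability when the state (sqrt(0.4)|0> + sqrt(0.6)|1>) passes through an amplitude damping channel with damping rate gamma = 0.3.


For amplitude damping with parameter gamma on state sqrt(a)|0> + sqrt(b)|1>:
alpha^2 = 0.4, beta^2 = 0.6
P(|0>) = alpha^2 + gamma * beta^2
= 0.4 + 0.3 * 0.6
= 0.4 + 0.1800
= 0.5800

0.5800


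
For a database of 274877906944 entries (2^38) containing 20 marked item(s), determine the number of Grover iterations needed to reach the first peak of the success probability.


After j Grover iterations the success probability is P(j) = sin^2((2j+1)*theta), where sin(theta) = sqrt(k/N).
N = 2^38 = 274877906944, k = 20
sin(theta) = sqrt(k/N) = 8.5299224e-06
theta = arcsin(sqrt(k/N)) = 8.5299224e-06 rad
P(j) reaches its first maximum when (2j+1)*theta is as close as possible to pi/2, i.e. j = round(pi/(4*theta) - 1/2).
pi/(4*theta) - 1/2 = 92075.1516
(For comparison, the common estimate pi/4 * sqrt(N/k) = 92075.6516; the exact maximiser is used here.)
Optimal iterations = 92075

92075


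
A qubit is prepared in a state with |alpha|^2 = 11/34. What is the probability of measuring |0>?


|alpha|^2 = 11/34 = 0.3235
|beta|^2 = 1 - 11/34 = 23/34 = 0.6765
P(|0>) = |alpha|^2 = 0.3235

0.3235


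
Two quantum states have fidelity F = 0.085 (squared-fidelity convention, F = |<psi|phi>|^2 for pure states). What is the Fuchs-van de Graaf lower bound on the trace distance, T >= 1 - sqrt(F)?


Fuchs-van de Graaf (squared-fidelity convention): 1 - sqrt(F) <= T <= sqrt(1 - F).
Lower bound: T >= 1 - sqrt(F)
sqrt(F) = sqrt(0.085) = 0.2915
T >= 1 - 0.2915
T >= 0.7085

0.7085


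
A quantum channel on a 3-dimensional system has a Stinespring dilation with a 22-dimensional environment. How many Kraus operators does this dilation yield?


Tracing out the environment in an orthonormal basis {|i>_E} gives Kraus operators K_i = <i|_E U |0>_E.
Number of Kraus operators = dim(H_env) = d_env
= 22

22


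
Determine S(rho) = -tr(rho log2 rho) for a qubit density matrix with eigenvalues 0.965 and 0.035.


S = -p*log2(p) - (1-p)*log2(1-p)
p = 0.9650, 1-p = 0.0350
= -0.9650 * log2(0.9650) - 0.0350 * log2(0.0350)
= -(-0.0496) - (-0.1693)
= 0.2189

0.2189


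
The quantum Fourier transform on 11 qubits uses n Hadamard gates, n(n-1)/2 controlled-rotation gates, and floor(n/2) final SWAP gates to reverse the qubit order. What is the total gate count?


Hadamard gates: 11
Controlled rotations: n*(n-1)/2 = 11*10/2 = 55
SWAP gates: floor(n/2) = floor(11/2) = 5
Total = 11 + 55 + 5
= 71

71


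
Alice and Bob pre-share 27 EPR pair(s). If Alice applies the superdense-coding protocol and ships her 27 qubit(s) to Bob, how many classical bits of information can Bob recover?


Superdense coding allows 2 classical bits per shared entangled pair.
27 pair(s) -> 2 * 27 = 54 classical bits

54


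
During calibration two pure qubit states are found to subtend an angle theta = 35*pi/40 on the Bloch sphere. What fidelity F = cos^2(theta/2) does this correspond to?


For states separated by angle theta on Bloch sphere:
F = cos^2(theta/2)
theta = 35*pi/40 = 2.7489
theta/2 = 1.3744
cos(theta/2) = 0.1951
F = 0.0381

0.0381


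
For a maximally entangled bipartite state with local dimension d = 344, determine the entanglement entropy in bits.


For a maximally entangled state in d x d:
S = log2(d) = log2(344)
= 8.4263

8.4263


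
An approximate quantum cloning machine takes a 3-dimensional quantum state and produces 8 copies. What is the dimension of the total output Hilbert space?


Output space = H^(tensor 8) where dim(H) = 3
dim = 3^8
= 9 (after 2 factors)
= 27 (after 3 factors)
= 81 (after 4 factors)
= 243 (after 5 factors)
= 729 (after 6 factors)
= 2187 (after 7 factors)
= 6561 (after 8 factors)
= 6561

6561


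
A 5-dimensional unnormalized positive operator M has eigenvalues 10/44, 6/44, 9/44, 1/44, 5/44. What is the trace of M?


tr(M) = sum of eigenvalues
= 10/44 + 6/44 + 9/44 + 1/44 + 5/44
= 31/44
= 0.7045

0.7045


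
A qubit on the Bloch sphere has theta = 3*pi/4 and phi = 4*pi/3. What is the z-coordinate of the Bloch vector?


theta = 2.3562, phi = 4.1888
r_z = cos(theta) = -0.7071

-0.7071


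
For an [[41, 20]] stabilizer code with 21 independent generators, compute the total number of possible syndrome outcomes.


Each stabilizer generator gives a binary (+1 or -1) measurement outcome.
With 21 independent generators:
Total syndromes = 2^21
= 2097152

2097152


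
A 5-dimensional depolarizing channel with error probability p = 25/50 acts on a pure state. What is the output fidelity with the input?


F = (1-p) + p/d
= (1 - 0.5000) + 0.5000/5
= 0.5000 + 0.1000
= 0.6000

0.6000


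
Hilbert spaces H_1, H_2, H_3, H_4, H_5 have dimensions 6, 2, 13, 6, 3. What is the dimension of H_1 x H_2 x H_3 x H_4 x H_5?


dim(H_1 x H_2 x H_3 x H_4 x H_5) = 6 * 2 * 13 * 6 * 3
= 12 * 13 * 6 * 3
= 156 * 6 * 3
= 936 * 3
= 2808

2808


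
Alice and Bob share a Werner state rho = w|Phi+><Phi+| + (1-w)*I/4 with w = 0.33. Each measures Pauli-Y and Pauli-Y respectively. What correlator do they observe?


|Phi+> = (|00> + |11>)/sqrt(2)
For the pure Bell state, <Y_A Y_B> = -1 (Bell-state Pauli correlator).
The maximally-mixed part I/4 has tr(I/4 * P tensor P) = 0 for any traceless Pauli P.
So <Y_A Y_B>_rho = w * (-1) + (1 - w) * 0
= 0.33 * (-1)
= -0.3300

-0.3300


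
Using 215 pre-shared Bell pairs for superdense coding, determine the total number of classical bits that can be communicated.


Superdense coding allows 2 classical bits per shared entangled pair.
215 pair(s) -> 2 * 215 = 430 classical bits

430


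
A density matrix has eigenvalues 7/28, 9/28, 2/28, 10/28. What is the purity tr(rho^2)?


tr(rho^2) = sum of eigenvalues squared
= (7/28)^2 + (9/28)^2 + (2/28)^2 + (10/28)^2
= (49 + 81 + 4 + 100) / 784
= 234/784
= 0.2985

0.2985


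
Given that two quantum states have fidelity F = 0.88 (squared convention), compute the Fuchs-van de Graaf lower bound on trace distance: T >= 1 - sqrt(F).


Fuchs-van de Graaf (squared-fidelity convention): 1 - sqrt(F) <= T <= sqrt(1 - F).
Lower bound: T >= 1 - sqrt(F)
sqrt(F) = sqrt(0.88) = 0.9381
T >= 1 - 0.9381
T >= 0.0619

0.0619


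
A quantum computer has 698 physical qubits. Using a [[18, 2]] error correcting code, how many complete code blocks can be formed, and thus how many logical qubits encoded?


Each code block uses 18 physical qubits for 2 logical qubit(s).
Number of complete blocks = floor(698 / 18) = 38
Logical qubits = 38 * 2
= 76

76


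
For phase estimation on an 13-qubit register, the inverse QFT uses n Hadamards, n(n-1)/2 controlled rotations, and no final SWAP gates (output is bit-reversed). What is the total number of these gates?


Hadamard gates: 13
Controlled rotations: n*(n-1)/2 = 13*12/2 = 78
SWAP gates: 0 (omitted)
Total = 13 + 78
= 91

91


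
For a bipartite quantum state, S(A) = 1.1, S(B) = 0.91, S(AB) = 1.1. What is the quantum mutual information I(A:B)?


I(A:B) = S(A) + S(B) - S(AB)
= 1.1 + 0.91 - 1.1
= 0.9100

0.9100


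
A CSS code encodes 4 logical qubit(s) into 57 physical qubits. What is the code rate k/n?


Code rate R = k/n
= 4/57
= 0.0702

0.0702


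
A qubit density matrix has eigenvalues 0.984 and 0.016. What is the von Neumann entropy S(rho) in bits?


S = -p*log2(p) - (1-p)*log2(1-p)
p = 0.9840, 1-p = 0.0160
= -0.9840 * log2(0.9840) - 0.0160 * log2(0.0160)
= -(-0.0229) - (-0.0955)
= 0.1184

0.1184


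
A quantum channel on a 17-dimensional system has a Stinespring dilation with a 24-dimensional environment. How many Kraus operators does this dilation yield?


Tracing out the environment in an orthonormal basis {|i>_E} gives Kraus operators K_i = <i|_E U |0>_E.
Number of Kraus operators = dim(H_env) = d_env
= 24

24


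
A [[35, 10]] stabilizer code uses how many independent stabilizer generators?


For an [[n,k]] stabilizer code:
Number of stabilizer generators = n - k
= 35 - 10
= 25

25


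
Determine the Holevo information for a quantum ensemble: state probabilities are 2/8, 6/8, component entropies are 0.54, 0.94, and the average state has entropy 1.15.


chi = S(rho) - sum_i p_i * S(rho_i)
Weighted entropy = 2/8 * 0.54 + 6/8 * 0.94
= 0.8400
chi = 1.15 - 0.8400
= 0.3100

0.3100


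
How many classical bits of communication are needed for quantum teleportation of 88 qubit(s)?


Quantum teleportation requires 2 classical bits per qubit teleported.
88 qubit(s) -> 2 * 88 = 176 classical bits

176


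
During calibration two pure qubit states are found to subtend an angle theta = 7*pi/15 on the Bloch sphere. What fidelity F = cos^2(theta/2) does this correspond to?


For states separated by angle theta on Bloch sphere:
F = cos^2(theta/2)
theta = 7*pi/15 = 1.4661
theta/2 = 0.7330
cos(theta/2) = 0.7431
F = 0.5523

0.5523


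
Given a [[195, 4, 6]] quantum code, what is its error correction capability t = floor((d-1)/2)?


Code parameters: [[195, 4, 6]], distance d = 6.
Number of correctable errors = floor((d-1)/2)
= floor((6 - 1)/2)
= floor(5/2)
= 2

2


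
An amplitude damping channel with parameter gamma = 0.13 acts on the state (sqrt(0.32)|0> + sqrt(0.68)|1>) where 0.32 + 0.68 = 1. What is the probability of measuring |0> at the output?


For amplitude damping with parameter gamma on state sqrt(a)|0> + sqrt(b)|1>:
alpha^2 = 0.32, beta^2 = 0.68
P(|0>) = alpha^2 + gamma * beta^2
= 0.32 + 0.13 * 0.68
= 0.32 + 0.0884
= 0.4084

0.4084


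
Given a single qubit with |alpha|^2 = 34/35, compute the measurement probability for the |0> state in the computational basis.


|alpha|^2 = 34/35 = 0.9714
|beta|^2 = 1 - 34/35 = 1/35 = 0.0286
P(|0>) = |alpha|^2 = 0.9714

0.9714


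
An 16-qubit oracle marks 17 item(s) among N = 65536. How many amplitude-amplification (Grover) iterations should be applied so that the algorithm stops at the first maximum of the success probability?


After j Grover iterations the success probability is P(j) = sin^2((2j+1)*theta), where sin(theta) = sqrt(k/N).
N = 2^16 = 65536, k = 17
sin(theta) = sqrt(k/N) = 0.01610588135
theta = arcsin(sqrt(k/N)) = 0.01610657774 rad
P(j) reaches its first maximum when (2j+1)*theta is as close as possible to pi/2, i.e. j = round(pi/(4*theta) - 1/2).
pi/(4*theta) - 1/2 = 48.2626
(For comparison, the common estimate pi/4 * sqrt(N/k) = 48.7647; the exact maximiser is used here.)
Optimal iterations = 48

48


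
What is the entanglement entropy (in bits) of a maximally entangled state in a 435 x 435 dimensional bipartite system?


For a maximally entangled state in d x d:
S = log2(d) = log2(435)
= 8.7649

8.7649


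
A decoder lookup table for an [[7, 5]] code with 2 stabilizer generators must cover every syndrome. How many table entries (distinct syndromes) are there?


Each stabilizer generator gives a binary (+1 or -1) measurement outcome.
With 2 independent generators:
Total syndromes = 2^2
= 4

4


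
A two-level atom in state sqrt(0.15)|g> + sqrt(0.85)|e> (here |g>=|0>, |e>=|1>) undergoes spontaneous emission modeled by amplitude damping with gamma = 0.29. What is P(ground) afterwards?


For amplitude damping with parameter gamma on state sqrt(a)|0> + sqrt(b)|1>:
alpha^2 = 0.15, beta^2 = 0.85
P(|0>) = alpha^2 + gamma * beta^2
= 0.15 + 0.29 * 0.85
= 0.15 + 0.2465
= 0.3965

0.3965


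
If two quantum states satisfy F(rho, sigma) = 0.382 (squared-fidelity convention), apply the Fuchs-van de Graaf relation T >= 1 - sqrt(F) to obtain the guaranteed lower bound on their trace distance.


Fuchs-van de Graaf (squared-fidelity convention): 1 - sqrt(F) <= T <= sqrt(1 - F).
Lower bound: T >= 1 - sqrt(F)
sqrt(F) = sqrt(0.382) = 0.6181
T >= 1 - 0.6181
T >= 0.3819

0.3819


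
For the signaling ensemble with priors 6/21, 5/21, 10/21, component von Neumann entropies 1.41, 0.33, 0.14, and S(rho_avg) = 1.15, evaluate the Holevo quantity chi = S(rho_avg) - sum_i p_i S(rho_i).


chi = S(rho) - sum_i p_i * S(rho_i)
Weighted entropy = 6/21 * 1.41 + 5/21 * 0.33 + 10/21 * 0.14
= 0.5481
chi = 1.15 - 0.5481
= 0.6019

0.6019


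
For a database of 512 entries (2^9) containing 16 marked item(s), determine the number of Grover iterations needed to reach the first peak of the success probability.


After j Grover iterations the success probability is P(j) = sin^2((2j+1)*theta), where sin(theta) = sqrt(k/N).
N = 2^9 = 512, k = 16
sin(theta) = sqrt(k/N) = 0.1767766953
theta = arcsin(sqrt(k/N)) = 0.1777106008 rad
P(j) reaches its first maximum when (2j+1)*theta is as close as possible to pi/2, i.e. j = round(pi/(4*theta) - 1/2).
pi/(4*theta) - 1/2 = 3.9195
(For comparison, the common estimate pi/4 * sqrt(N/k) = 4.4429; the exact maximiser is used here.)
Optimal iterations = 4

4


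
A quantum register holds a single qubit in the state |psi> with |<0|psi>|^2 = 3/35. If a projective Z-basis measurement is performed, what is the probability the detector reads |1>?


|alpha|^2 = 3/35 = 0.0857
|beta|^2 = 1 - 3/35 = 32/35 = 0.9143
P(|1>) = |beta|^2 = 0.9143

0.9143


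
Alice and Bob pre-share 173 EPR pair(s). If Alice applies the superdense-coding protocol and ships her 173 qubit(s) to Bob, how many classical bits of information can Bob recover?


Superdense coding allows 2 classical bits per shared entangled pair.
173 pair(s) -> 2 * 173 = 346 classical bits

346


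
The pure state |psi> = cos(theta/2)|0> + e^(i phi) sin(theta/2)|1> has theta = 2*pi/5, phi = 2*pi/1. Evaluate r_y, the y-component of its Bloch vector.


theta = 1.2566, phi = 6.2832
r_y = sin(theta)*sin(phi) = 0.9511 * 0.0000
r_y = 0.0000

0.0000


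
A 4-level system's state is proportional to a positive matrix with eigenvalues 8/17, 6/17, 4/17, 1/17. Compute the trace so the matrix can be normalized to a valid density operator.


tr(M) = sum of eigenvalues
= 8/17 + 6/17 + 4/17 + 1/17
= 19/17
= 1.1176

1.1176


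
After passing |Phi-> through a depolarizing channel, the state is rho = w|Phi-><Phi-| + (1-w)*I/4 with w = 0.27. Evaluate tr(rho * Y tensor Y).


|Phi-> = (|00> - |11>)/sqrt(2)
For the pure Bell state, <Y_A Y_B> = +1 (Bell-state Pauli correlator).
The maximally-mixed part I/4 has tr(I/4 * P tensor P) = 0 for any traceless Pauli P.
So <Y_A Y_B>_rho = w * (+1) + (1 - w) * 0
= 0.27 * (+1)
= 0.2700

0.2700
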